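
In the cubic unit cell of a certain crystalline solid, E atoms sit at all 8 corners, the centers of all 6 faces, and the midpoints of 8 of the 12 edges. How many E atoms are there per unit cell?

Corner atoms are shared by 8 cells (1/8 each), face atoms by 2 (1/2 each), edge atoms by 4 (1/4 each).
Net atoms = 8 × 1/8 + 6 × 1/2 + 8 × 1/4 = 1 + 3 + 2 = 6.

6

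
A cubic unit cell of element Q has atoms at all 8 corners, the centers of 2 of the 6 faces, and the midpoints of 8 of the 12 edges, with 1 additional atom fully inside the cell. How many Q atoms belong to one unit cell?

Corner atoms are shared by 8 cells (1/8 each), face atoms by 2 (1/2 each), edge atoms by 4 (1/4 each), interior atoms are unshared.
Net atoms = 8 × 1/8 + 2 × 1/2 + 8 × 1/4 + 1 = 1 + 1 + 2 + 1 = 5.

5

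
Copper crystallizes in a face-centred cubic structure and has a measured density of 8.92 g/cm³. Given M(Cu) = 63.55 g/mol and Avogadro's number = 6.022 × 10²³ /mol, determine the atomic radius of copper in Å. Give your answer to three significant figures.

1.28 Å

For an FCC cell (Z = 4), a³ = Z·M/(N_A·ρ) = 4 × 63.55 / (6.022 × 10²³ × 8.920) = 4.732 × 10^-23 cm³, so a = 3.617 × 10^-8 cm = 3.617 Å.
Atoms touch along the face diagonal, so √2·a = 4r, so r = 0.3536 × a = 1.28 Å.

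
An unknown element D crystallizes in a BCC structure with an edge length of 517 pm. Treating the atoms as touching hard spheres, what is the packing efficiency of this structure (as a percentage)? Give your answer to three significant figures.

In a BCC lattice atoms touch along the body diagonal, so √3·a = 4r, so r = 0.4330a = 223.9 pm.
Packing fraction = Z·(4/3)πr³ / a³ = 2 × (4/3)π × (223.9)³ / (517)³ = 0.6802 = 68.0%.

68.0%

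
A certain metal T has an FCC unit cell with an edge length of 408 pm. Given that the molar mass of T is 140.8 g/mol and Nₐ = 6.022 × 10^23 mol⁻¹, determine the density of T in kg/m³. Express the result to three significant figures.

13800 kg/m³

An FCC unit cell contains Z = 4 atoms.
Cell volume: a³ = (408 pm)³ = (4.080 × 10^-8 cm)³ = 6.792 × 10^-23 cm³.
ρ = Z·M/(N_A·a³) = 4 × 140.8 / (6.022 × 10²³ × 6.792 × 10^-23) = 13.77 g/cm³ = 13800 kg/m³.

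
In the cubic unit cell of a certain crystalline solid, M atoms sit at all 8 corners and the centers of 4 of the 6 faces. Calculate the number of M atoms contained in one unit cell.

Corner atoms are shared by 8 cells (1/8 each), face atoms by 2 (1/2 each).
Net atoms = 8 × 1/8 + 4 × 1/2 = 1 + 2 = 3.

3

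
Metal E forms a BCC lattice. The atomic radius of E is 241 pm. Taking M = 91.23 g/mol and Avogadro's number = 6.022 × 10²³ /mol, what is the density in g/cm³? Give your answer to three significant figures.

In a BCC lattice, atoms touch along the body diagonal, so √3·a = 4r, giving a = 556.6 pm = 5.566 × 10^-8 cm.
With Z = 2, ρ = Z·M/(N_A·a³) = 2 × 91.23 / (6.022 × 10²³ × 1.724 × 10^-22) = 1.757 g/cm³.

1.76 g/cm³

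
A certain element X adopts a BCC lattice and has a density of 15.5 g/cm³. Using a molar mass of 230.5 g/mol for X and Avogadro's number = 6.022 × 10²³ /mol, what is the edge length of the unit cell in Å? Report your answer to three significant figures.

With Z = 2 atoms per BCC cell, a³ = Z·M/(N_A·ρ) = 2 × 230.5 / (6.022 × 10²³ × 15.50 g/cm³) = 4.939 × 10^-23 cm³.
a = (4.939 × 10^-23)^(1/3) = 3.669 × 10^-8 cm = 3.67 Å.

3.67 Å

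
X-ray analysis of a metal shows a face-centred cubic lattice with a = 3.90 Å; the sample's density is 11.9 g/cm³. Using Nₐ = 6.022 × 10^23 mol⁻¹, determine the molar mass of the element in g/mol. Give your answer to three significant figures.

106 g/mol

An FCC cell has Z = 4 atoms; a = 3.900 × 10^-8 cm.
M = ρ·N_A·a³/Z = 11.9 × 6.022 × 10²³ × 5.932 × 10^-23 / 4 = 106 g/mol.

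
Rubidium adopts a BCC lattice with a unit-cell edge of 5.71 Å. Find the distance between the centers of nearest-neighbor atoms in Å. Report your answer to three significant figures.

In a BCC structure, atoms touch along the body diagonal, so √3·a = 4r; the nearest-neighbor distance equals 2r = 0.8660·a.
d = 0.8660 × 5.71 = 4.95 Å.

4.95 Å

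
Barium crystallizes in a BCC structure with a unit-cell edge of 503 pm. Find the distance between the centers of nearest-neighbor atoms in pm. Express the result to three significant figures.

In a BCC structure, atoms touch along the body diagonal, so √3·a = 4r; the nearest-neighbor distance equals 2r = 0.8660·a.
d = 0.8660 × 503 = 436 pm.

436 pm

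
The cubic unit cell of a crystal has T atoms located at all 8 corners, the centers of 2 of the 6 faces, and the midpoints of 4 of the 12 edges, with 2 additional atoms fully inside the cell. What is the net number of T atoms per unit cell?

Corner atoms are shared by 8 cells (1/8 each), face atoms by 2 (1/2 each), edge atoms by 4 (1/4 each), interior atoms are unshared.
Net atoms = 8 × 1/8 + 2 × 1/2 + 4 × 1/4 + 2 = 1 + 1 + 1 + 2 = 5.

5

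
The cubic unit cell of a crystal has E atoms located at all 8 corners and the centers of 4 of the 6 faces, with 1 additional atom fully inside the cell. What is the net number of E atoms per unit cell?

4

Corner atoms are shared by 8 cells (1/8 each), face atoms by 2 (1/2 each), interior atoms are unshared.
Net atoms = 8 × 1/8 + 4 × 1/2 + 1 = 1 + 2 + 1 = 4.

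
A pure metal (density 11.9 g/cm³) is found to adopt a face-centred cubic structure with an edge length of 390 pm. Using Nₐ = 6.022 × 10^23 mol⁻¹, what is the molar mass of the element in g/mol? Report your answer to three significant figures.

106 g/mol

An FCC cell has Z = 4 atoms; a = 3.900 × 10^-8 cm.
M = ρ·N_A·a³/Z = 11.9 × 6.022 × 10²³ × 5.932 × 10^-23 / 4 = 106 g/mol.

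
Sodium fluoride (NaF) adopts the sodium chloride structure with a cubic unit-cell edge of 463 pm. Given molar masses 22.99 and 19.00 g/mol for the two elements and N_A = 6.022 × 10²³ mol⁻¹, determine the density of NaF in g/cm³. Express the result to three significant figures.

The sodium chloride structure contains Z = 4 formula units per cell; M(NaF) = 22.99 + 19.00 = 41.99 g/mol.
a³ = (4.630 × 10^-8 cm)³ = 9.925 × 10^-23 cm³.
ρ = 4 × 41.99 / (6.022 × 10²³ × 9.925 × 10^-23) = 2.810 g/cm³.

2.81 g/cm³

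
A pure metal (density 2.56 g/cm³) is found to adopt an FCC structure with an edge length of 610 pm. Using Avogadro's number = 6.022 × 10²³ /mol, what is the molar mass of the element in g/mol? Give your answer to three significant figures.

87.5 g/mol

An FCC cell has Z = 4 atoms; a = 6.100 × 10^-8 cm.
M = ρ·N_A·a³/Z = 2.56 × 6.022 × 10²³ × 2.270 × 10^-22 / 4 = 87.5 g/mol.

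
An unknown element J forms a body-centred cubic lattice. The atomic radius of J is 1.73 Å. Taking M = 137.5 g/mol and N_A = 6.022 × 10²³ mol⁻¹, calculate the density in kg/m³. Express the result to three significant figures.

7160 kg/m³

In a BCC lattice, atoms touch along the body diagonal, so √3·a = 4r, giving a = 3.995 Å = 3.995 × 10^-8 cm.
With Z = 2, ρ = Z·M/(N_A·a³) = 2 × 137.5 / (6.022 × 10²³ × 6.377 × 10^-23) = 7.161 g/cm³ = 7160 kg/m³.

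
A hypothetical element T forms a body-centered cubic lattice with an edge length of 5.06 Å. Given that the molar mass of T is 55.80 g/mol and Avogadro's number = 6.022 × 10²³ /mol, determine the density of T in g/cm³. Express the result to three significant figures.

A BCC unit cell contains Z = 2 atoms.
Cell volume: a³ = (5.06 Å)³ = (5.060 × 10^-8 cm)³ = 1.296 × 10^-22 cm³.
ρ = Z·M/(N_A·a³) = 2 × 55.80 / (6.022 × 10²³ × 1.296 × 10^-22) = 1.430 g/cm³.

1.43 g/cm³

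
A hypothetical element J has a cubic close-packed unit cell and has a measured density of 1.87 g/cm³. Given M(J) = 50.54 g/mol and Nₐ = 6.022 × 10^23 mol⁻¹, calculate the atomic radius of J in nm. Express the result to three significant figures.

For an FCC cell (Z = 4), a³ = Z·M/(N_A·ρ) = 4 × 50.54 / (6.022 × 10²³ × 1.870) = 1.795 × 10^-22 cm³, so a = 5.641 × 10^-8 cm = 0.5641 nm.
Atoms touch along the face diagonal, so √2·a = 4r, so r = 0.3536 × a = 0.199 nm.

0.199 nm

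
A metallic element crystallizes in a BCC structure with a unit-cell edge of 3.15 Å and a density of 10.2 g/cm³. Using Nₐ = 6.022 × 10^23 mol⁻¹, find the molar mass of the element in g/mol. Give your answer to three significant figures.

A BCC cell has Z = 2 atoms; a = 3.150 × 10^-8 cm.
M = ρ·N_A·a³/Z = 10.2 × 6.022 × 10²³ × 3.126 × 10^-23 / 2 = 96.0 g/mol.

96.0 g/mol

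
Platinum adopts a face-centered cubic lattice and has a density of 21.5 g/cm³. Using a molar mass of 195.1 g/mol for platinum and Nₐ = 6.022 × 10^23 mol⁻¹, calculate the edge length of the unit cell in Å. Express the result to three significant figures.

3.92 Å

With Z = 4 atoms per FCC cell, a³ = Z·M/(N_A·ρ) = 4 × 195.1 / (6.022 × 10²³ × 21.50 g/cm³) = 6.028 × 10^-23 cm³.
a = (6.028 × 10^-23)^(1/3) = 3.921 × 10^-8 cm = 3.92 Å.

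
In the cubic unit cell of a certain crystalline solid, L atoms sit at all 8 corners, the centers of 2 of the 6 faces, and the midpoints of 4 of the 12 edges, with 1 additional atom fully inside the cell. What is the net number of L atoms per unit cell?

4

Corner atoms are shared by 8 cells (1/8 each), face atoms by 2 (1/2 each), edge atoms by 4 (1/4 each), interior atoms are unshared.
Net atoms = 8 × 1/8 + 2 × 1/2 + 4 × 1/4 + 1 = 1 + 1 + 1 + 1 = 4.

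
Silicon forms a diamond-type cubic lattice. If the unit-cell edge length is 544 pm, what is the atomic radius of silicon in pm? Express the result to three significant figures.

In a diamond cubic lattice, nearest neighbors lie along the body diagonal with √3·a = 8r.
r = √3·a/8 = 1.7321 × 544 / 8 = 118 pm.

118 pm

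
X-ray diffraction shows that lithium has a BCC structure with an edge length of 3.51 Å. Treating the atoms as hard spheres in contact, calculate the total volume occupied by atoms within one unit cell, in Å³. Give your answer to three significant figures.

In a BCC lattice atoms touch along the body diagonal, so √3·a = 4r, so r = 0.4330a = 1.520 Å.
V_atoms = Z × (4/3)πr³ = 2 × (4/3)π × (1.520)³ = 29.4 Å³.

29.4 Å³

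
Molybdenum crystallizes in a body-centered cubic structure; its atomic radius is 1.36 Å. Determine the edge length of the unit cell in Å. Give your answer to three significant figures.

3.14 Å

In a BCC lattice, atoms touch along the body diagonal, so √3·a = 4r.
a = 4r/√3 = 4 × 1.36 / 1.7321 = 3.14 Å.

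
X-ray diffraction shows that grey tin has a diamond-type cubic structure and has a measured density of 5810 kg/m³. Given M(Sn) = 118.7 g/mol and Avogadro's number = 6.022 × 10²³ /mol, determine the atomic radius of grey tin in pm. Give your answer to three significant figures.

For a diamond cubic cell (Z = 8), a³ = Z·M/(N_A·ρ) = 8 × 118.7 / (6.022 × 10²³ × 5.810) = 2.714 × 10^-22 cm³, so a = 6.475 × 10^-8 cm = 647.5 pm.
Nearest neighbors lie along the body diagonal with √3·a = 8r, so r = 0.2165 × a = 140 pm.

140 pm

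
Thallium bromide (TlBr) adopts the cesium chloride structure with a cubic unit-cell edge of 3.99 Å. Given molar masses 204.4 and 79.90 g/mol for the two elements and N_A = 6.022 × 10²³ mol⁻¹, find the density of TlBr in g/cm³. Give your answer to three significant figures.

7.43 g/cm³

The cesium chloride structure contains Z = 1 formula unit per cell; M(TlBr) = 204.4 + 79.90 = 284.3 g/mol.
a³ = (3.990 × 10^-8 cm)³ = 6.352 × 10^-23 cm³.
ρ = 1 × 284.3 / (6.022 × 10²³ × 6.352 × 10^-23) = 7.432 g/cm³.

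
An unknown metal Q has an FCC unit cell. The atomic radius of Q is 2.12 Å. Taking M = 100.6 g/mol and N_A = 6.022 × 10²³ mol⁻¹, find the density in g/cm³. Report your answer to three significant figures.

In an FCC lattice, atoms touch along the face diagonal, so √2·a = 4r, giving a = 5.996 Å = 5.996 × 10^-8 cm.
With Z = 4, ρ = Z·M/(N_A·a³) = 4 × 100.6 / (6.022 × 10²³ × 2.156 × 10^-22) = 3.099 g/cm³.

3.10 g/cm³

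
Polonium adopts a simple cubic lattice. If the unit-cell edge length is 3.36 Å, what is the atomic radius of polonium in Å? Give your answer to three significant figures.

In a simple cubic lattice, atoms touch along the cell edge, so a = 2r.
r = a/2 = 3.36/2 = 1.68 Å.

1.68 Å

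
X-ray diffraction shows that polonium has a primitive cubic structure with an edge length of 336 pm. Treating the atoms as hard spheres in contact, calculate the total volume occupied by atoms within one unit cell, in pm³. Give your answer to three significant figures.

In a simple cubic lattice atoms touch along the cell edge, so a = 2r, so r = 0.5000a = 168.0 pm.
V_atoms = Z × (4/3)πr³ = 1 × (4/3)π × (168.0)³ = 1.99 × 10^7 pm³.

1.99 × 10^7 pm³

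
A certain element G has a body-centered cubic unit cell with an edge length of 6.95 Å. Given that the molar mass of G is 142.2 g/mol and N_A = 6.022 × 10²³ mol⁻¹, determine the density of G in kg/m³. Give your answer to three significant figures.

A BCC unit cell contains Z = 2 atoms.
Cell volume: a³ = (6.95 Å)³ = (6.950 × 10^-8 cm)³ = 3.357 × 10^-22 cm³.
ρ = Z·M/(N_A·a³) = 2 × 142.2 / (6.022 × 10²³ × 3.357 × 10^-22) = 1.407 g/cm³ = 1410 kg/m³.

1410 kg/m³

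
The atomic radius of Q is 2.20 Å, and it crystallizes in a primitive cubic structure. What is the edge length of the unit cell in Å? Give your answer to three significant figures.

4.40 Å

In a simple cubic lattice, atoms touch along the cell edge, so a = 2r.
a = 2r = 2 × 2.20 = 4.40 Å.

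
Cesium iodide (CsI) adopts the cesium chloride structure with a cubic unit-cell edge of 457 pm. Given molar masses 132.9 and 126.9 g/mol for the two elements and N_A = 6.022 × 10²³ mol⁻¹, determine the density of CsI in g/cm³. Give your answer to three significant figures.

4.52 g/cm³

The cesium chloride structure contains Z = 1 formula unit per cell; M(CsI) = 132.9 + 126.9 = 259.8 g/mol.
a³ = (4.570 × 10^-8 cm)³ = 9.544 × 10^-23 cm³.
ρ = 1 × 259.8 / (6.022 × 10²³ × 9.544 × 10^-23) = 4.520 g/cm³.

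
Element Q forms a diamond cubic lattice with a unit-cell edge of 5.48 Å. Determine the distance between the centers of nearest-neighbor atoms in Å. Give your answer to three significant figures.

2.37 Å

In a diamond cubic structure, nearest neighbors lie along the body diagonal with √3·a = 8r; the nearest-neighbor distance equals 2r = 0.4330·a.
d = 0.4330 × 5.48 = 2.37 Å.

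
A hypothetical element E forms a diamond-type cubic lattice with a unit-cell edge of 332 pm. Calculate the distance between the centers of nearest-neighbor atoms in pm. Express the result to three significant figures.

144 pm

In a diamond cubic structure, nearest neighbors lie along the body diagonal with √3·a = 8r; the nearest-neighbor distance equals 2r = 0.4330·a.
d = 0.4330 × 332 = 144 pm.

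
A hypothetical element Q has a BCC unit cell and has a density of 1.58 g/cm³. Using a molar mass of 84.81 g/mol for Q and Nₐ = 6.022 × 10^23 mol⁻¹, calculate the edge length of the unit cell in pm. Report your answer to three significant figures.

563 pm

With Z = 2 atoms per BCC cell, a³ = Z·M/(N_A·ρ) = 2 × 84.81 / (6.022 × 10²³ × 1.580 g/cm³) = 1.783 × 10^-22 cm³.
a = (1.783 × 10^-22)^(1/3) = 5.628 × 10^-8 cm = 563 pm.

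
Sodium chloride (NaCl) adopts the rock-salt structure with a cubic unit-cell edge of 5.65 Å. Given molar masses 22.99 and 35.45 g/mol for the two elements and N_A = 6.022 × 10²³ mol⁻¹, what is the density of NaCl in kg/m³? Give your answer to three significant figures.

2150 kg/m³

The rock-salt structure contains Z = 4 formula units per cell; M(NaCl) = 22.99 + 35.45 = 58.44 g/mol.
a³ = (5.650 × 10^-8 cm)³ = 1.804 × 10^-22 cm³.
ρ = 4 × 58.44 / (6.022 × 10²³ × 1.804 × 10^-22) = 2.152 g/cm³ = 2150 kg/m³.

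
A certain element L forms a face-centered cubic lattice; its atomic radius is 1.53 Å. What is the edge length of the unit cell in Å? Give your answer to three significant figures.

4.33 Å

In an FCC lattice, atoms touch along the face diagonal, so √2·a = 4r.
a = 4r/√2 = 4 × 1.53 / 1.4142 = 4.33 Å.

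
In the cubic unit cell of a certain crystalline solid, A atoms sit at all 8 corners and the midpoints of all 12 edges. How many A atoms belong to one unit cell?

Corner atoms are shared by 8 cells (1/8 each), edge atoms by 4 (1/4 each).
Net atoms = 8 × 1/8 + 12 × 1/4 = 1 + 3 = 4.

4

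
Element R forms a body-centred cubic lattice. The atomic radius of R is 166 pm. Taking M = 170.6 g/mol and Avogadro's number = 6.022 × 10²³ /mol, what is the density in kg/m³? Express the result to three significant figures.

In a BCC lattice, atoms touch along the body diagonal, so √3·a = 4r, giving a = 383.4 pm = 3.834 × 10^-8 cm.
With Z = 2, ρ = Z·M/(N_A·a³) = 2 × 170.6 / (6.022 × 10²³ × 5.634 × 10^-23) = 10.06 g/cm³ = 10100 kg/m³.

10100 kg/m³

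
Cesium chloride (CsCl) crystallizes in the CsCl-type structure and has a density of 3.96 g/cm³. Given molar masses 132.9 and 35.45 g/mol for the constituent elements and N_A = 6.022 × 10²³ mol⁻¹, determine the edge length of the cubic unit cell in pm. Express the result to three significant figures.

M(CsCl) = 168.35 g/mol; Z = 1 formula unit per cell.
a³ = Z·M/(N_A·ρ) = 1 × 168.35 / (6.022 × 10²³ × 3.96) = 7.060 × 10^-23 cm³, so a = 4.133 × 10^-8 cm = 413 pm.

413 pm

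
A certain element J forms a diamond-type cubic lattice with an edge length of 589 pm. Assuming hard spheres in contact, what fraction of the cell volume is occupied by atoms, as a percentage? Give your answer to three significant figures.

34.0%

In a diamond cubic lattice nearest neighbors lie along the body diagonal with √3·a = 8r, so r = 0.2165a = 127.5 pm.
Packing fraction = Z·(4/3)πr³ / a³ = 8 × (4/3)π × (127.5)³ / (589)³ = 0.3401 = 34.0%.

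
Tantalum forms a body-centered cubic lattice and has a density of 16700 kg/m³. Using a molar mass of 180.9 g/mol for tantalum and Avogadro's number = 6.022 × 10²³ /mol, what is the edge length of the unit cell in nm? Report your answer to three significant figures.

0.330 nm

With Z = 2 atoms per BCC cell, a³ = Z·M/(N_A·ρ) = 2 × 180.9 / (6.022 × 10²³ × 16.70 g/cm³) = 3.598 × 10^-23 cm³.
a = (3.598 × 10^-23)^(1/3) = 3.301 × 10^-8 cm = 0.330 nm.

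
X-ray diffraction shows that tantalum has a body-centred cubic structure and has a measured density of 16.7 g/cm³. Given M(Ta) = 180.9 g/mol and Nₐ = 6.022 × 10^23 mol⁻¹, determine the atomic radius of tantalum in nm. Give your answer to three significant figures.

0.143 nm

For a BCC cell (Z = 2), a³ = Z·M/(N_A·ρ) = 2 × 180.9 / (6.022 × 10²³ × 16.70) = 3.598 × 10^-23 cm³, so a = 3.301 × 10^-8 cm = 0.3301 nm.
Atoms touch along the body diagonal, so √3·a = 4r, so r = 0.4330 × a = 0.143 nm.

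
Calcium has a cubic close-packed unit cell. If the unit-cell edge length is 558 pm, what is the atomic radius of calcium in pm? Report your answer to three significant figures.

In an FCC lattice, atoms touch along the face diagonal, so √2·a = 4r.
r = √2·a/4 = 1.4142 × 558 / 4 = 197 pm.

197 pm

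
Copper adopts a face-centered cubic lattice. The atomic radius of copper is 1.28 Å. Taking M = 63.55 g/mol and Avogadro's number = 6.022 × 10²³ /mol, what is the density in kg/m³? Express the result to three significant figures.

8900 kg/m³

In an FCC lattice, atoms touch along the face diagonal, so √2·a = 4r, giving a = 3.620 Å = 3.620 × 10^-8 cm.
With Z = 4, ρ = Z·M/(N_A·a³) = 4 × 63.55 / (6.022 × 10²³ × 4.745 × 10^-23) = 8.895 g/cm³ = 8900 kg/m³.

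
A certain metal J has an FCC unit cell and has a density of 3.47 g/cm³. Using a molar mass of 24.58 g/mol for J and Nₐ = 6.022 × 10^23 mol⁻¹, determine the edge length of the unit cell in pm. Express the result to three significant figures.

With Z = 4 atoms per FCC cell, a³ = Z·M/(N_A·ρ) = 4 × 24.58 / (6.022 × 10²³ × 3.470 g/cm³) = 4.705 × 10^-23 cm³.
a = (4.705 × 10^-23)^(1/3) = 3.610 × 10^-8 cm = 361 pm.

361 pm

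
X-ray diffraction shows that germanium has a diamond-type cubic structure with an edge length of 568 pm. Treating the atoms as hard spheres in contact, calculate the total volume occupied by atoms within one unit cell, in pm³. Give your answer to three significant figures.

6.23 × 10^7 pm³

In a diamond cubic lattice nearest neighbors lie along the body diagonal with √3·a = 8r, so r = 0.2165a = 123.0 pm.
V_atoms = Z × (4/3)πr³ = 8 × (4/3)π × (123.0)³ = 6.23 × 10^7 pm³.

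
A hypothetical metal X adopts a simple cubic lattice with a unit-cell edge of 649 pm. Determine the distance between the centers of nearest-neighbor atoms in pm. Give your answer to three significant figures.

649 pm

In a simple cubic structure, atoms touch along the cell edge, so a = 2r; the nearest-neighbor distance equals 2r = 1.000·a.
d = 1.000 × 649 = 649 pm.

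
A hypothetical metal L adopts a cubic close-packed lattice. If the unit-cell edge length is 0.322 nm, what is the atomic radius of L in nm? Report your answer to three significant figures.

In an FCC lattice, atoms touch along the face diagonal, so √2·a = 4r.
r = √2·a/4 = 1.4142 × 0.322 / 4 = 0.114 nm.

0.114 nm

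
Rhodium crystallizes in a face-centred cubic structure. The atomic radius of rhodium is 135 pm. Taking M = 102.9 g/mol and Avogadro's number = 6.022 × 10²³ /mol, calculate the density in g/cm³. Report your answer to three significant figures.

12.3 g/cm³

In an FCC lattice, atoms touch along the face diagonal, so √2·a = 4r, giving a = 381.8 pm = 3.818 × 10^-8 cm.
With Z = 4, ρ = Z·M/(N_A·a³) = 4 × 102.9 / (6.022 × 10²³ × 5.567 × 10^-23) = 12.28 g/cm³.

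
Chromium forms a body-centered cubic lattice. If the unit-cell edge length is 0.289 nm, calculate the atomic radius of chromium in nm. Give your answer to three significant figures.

0.125 nm

In a BCC lattice, atoms touch along the body diagonal, so √3·a = 4r.
r = √3·a/4 = 1.7321 × 0.289 / 4 = 0.125 nm.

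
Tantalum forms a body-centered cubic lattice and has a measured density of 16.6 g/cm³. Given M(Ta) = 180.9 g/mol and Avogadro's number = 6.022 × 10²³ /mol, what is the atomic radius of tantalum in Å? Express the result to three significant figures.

For a BCC cell (Z = 2), a³ = Z·M/(N_A·ρ) = 2 × 180.9 / (6.022 × 10²³ × 16.60) = 3.619 × 10^-23 cm³, so a = 3.308 × 10^-8 cm = 3.308 Å.
Atoms touch along the body diagonal, so √3·a = 4r, so r = 0.4330 × a = 1.43 Å.

1.43 Å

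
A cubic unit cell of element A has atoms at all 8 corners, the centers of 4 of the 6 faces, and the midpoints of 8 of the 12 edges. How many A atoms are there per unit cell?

Corner atoms are shared by 8 cells (1/8 each), face atoms by 2 (1/2 each), edge atoms by 4 (1/4 each).
Net atoms = 8 × 1/8 + 4 × 1/2 + 8 × 1/4 = 1 + 2 + 2 = 5.

5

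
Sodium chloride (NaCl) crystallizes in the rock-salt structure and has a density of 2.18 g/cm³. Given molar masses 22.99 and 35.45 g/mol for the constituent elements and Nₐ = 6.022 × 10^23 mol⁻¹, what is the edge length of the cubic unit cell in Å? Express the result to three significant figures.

5.63 Å

M(NaCl) = 58.44 g/mol; Z = 4 formula units per cell.
a³ = Z·M/(N_A·ρ) = 4 × 58.44 / (6.022 × 10²³ × 2.18) = 1.781 × 10^-22 cm³, so a = 5.626 × 10^-8 cm = 5.63 Å.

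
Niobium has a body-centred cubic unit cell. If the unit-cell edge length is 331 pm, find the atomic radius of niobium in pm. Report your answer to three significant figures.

In a BCC lattice, atoms touch along the body diagonal, so √3·a = 4r.
r = √3·a/4 = 1.7321 × 331 / 4 = 143 pm.

143 pm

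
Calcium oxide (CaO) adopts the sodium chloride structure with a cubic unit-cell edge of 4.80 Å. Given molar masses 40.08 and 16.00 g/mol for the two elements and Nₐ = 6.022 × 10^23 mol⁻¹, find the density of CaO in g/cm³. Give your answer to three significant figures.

3.37 g/cm³

The sodium chloride structure contains Z = 4 formula units per cell; M(CaO) = 40.08 + 16.00 = 56.08 g/mol.
a³ = (4.800 × 10^-8 cm)³ = 1.106 × 10^-22 cm³.
ρ = 4 × 56.08 / (6.022 × 10²³ × 1.106 × 10^-22) = 3.368 g/cm³.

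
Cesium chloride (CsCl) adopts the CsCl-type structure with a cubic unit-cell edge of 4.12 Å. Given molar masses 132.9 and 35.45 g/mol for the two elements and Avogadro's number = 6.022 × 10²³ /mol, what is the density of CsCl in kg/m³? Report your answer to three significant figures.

The CsCl-type structure contains Z = 1 formula unit per cell; M(CsCl) = 132.9 + 35.45 = 168.35 g/mol.
a³ = (4.120 × 10^-8 cm)³ = 6.993 × 10^-23 cm³.
ρ = 1 × 168.35 / (6.022 × 10²³ × 6.993 × 10^-23) = 3.997 g/cm³ = 4000 kg/m³.

4000 kg/m³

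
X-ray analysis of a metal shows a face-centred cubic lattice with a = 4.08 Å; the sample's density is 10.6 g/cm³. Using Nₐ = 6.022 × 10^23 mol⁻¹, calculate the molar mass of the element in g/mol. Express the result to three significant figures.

108 g/mol

An FCC cell has Z = 4 atoms; a = 4.080 × 10^-8 cm.
M = ρ·N_A·a³/Z = 10.6 × 6.022 × 10²³ × 6.792 × 10^-23 / 4 = 108 g/mol.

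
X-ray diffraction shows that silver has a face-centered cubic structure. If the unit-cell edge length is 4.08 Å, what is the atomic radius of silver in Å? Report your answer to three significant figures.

In an FCC lattice, atoms touch along the face diagonal, so √2·a = 4r.
r = √2·a/4 = 1.4142 × 4.08 / 4 = 1.44 Å.

1.44 Å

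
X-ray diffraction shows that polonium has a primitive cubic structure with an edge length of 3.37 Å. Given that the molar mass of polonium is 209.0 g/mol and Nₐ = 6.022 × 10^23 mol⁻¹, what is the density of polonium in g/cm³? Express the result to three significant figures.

A simple cubic unit cell contains Z = 1 atom.
Cell volume: a³ = (3.37 Å)³ = (3.370 × 10^-8 cm)³ = 3.827 × 10^-23 cm³.
ρ = Z·M/(N_A·a³) = 1 × 209.0 / (6.022 × 10²³ × 3.827 × 10^-23) = 9.068 g/cm³.

9.07 g/cm³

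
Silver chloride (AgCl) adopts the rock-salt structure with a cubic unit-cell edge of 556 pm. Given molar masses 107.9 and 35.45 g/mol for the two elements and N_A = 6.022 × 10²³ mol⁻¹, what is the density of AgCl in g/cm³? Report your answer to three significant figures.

5.54 g/cm³

The rock-salt structure contains Z = 4 formula units per cell; M(AgCl) = 107.9 + 35.45 = 143.35 g/mol.
a³ = (5.560 × 10^-8 cm)³ = 1.719 × 10^-22 cm³.
ρ = 4 × 143.35 / (6.022 × 10²³ × 1.719 × 10^-22) = 5.540 g/cm³.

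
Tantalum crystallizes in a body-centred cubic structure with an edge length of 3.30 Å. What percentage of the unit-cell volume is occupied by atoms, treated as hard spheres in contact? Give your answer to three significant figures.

In a BCC lattice atoms touch along the body diagonal, so √3·a = 4r, so r = 0.4330a = 1.429 Å.
Packing fraction = Z·(4/3)πr³ / a³ = 2 × (4/3)π × (1.429)³ / (3.30)³ = 0.6802 = 68.0%.

68.0%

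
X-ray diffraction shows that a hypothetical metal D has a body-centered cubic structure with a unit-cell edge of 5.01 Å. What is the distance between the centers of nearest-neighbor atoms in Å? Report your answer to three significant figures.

In a BCC structure, atoms touch along the body diagonal, so √3·a = 4r; the nearest-neighbor distance equals 2r = 0.8660·a.
d = 0.8660 × 5.01 = 4.34 Å.

4.34 Å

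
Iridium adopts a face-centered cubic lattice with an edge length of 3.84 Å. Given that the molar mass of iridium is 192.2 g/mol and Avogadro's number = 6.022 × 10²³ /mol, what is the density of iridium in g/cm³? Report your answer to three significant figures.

An FCC unit cell contains Z = 4 atoms.
Cell volume: a³ = (3.84 Å)³ = (3.840 × 10^-8 cm)³ = 5.662 × 10^-23 cm³.
ρ = Z·M/(N_A·a³) = 4 × 192.2 / (6.022 × 10²³ × 5.662 × 10^-23) = 22.55 g/cm³.

22.5 g/cm³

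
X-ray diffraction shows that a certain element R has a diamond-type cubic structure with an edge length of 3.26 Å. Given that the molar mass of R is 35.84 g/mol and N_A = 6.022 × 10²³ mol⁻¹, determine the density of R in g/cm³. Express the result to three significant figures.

13.7 g/cm³

A diamond cubic unit cell contains Z = 8 atoms.
Cell volume: a³ = (3.26 Å)³ = (3.260 × 10^-8 cm)³ = 3.465 × 10^-23 cm³.
ρ = Z·M/(N_A·a³) = 8 × 35.84 / (6.022 × 10²³ × 3.465 × 10^-23) = 13.74 g/cm³.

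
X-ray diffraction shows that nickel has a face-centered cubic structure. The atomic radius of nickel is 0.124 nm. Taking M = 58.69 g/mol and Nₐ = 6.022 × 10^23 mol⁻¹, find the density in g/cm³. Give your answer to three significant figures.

9.04 g/cm³

In an FCC lattice, atoms touch along the face diagonal, so √2·a = 4r, giving a = 0.3507 nm = 3.507 × 10^-8 cm.
With Z = 4, ρ = Z·M/(N_A·a³) = 4 × 58.69 / (6.022 × 10²³ × 4.314 × 10^-23) = 9.036 g/cm³.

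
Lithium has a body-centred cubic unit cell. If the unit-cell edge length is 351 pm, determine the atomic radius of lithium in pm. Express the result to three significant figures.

152 pm

In a BCC lattice, atoms touch along the body diagonal, so √3·a = 4r.
r = √3·a/4 = 1.7321 × 351 / 4 = 152 pm.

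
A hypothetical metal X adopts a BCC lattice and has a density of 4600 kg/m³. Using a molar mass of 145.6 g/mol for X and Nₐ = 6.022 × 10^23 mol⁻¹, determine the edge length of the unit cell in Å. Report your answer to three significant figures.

4.72 Å

With Z = 2 atoms per BCC cell, a³ = Z·M/(N_A·ρ) = 2 × 145.6 / (6.022 × 10²³ × 4.600 g/cm³) = 1.051 × 10^-22 cm³.
a = (1.051 × 10^-22)^(1/3) = 4.720 × 10^-8 cm = 4.72 Å.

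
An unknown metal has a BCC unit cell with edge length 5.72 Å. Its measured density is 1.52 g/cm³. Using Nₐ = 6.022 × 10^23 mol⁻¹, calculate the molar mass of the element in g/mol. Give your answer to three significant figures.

85.7 g/mol

A BCC cell has Z = 2 atoms; a = 5.720 × 10^-8 cm.
M = ρ·N_A·a³/Z = 1.52 × 6.022 × 10²³ × 1.871 × 10^-22 / 2 = 85.7 g/mol.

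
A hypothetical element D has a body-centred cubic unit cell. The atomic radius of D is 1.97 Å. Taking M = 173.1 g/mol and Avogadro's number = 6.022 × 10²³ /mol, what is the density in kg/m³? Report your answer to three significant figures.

In a BCC lattice, atoms touch along the body diagonal, so √3·a = 4r, giving a = 4.550 Å = 4.550 × 10^-8 cm.
With Z = 2, ρ = Z·M/(N_A·a³) = 2 × 173.1 / (6.022 × 10²³ × 9.417 × 10^-23) = 6.105 g/cm³ = 6110 kg/m³.

6110 kg/m³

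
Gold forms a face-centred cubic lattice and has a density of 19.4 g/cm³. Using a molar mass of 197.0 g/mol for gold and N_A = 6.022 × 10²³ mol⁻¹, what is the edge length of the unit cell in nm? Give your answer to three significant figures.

With Z = 4 atoms per FCC cell, a³ = Z·M/(N_A·ρ) = 4 × 197.0 / (6.022 × 10²³ × 19.40 g/cm³) = 6.745 × 10^-23 cm³.
a = (6.745 × 10^-23)^(1/3) = 4.071 × 10^-8 cm = 0.407 nm.

0.407 nm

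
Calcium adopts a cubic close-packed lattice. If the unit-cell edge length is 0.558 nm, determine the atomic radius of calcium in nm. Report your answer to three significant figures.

In an FCC lattice, atoms touch along the face diagonal, so √2·a = 4r.
r = √2·a/4 = 1.4142 × 0.558 / 4 = 0.197 nm.

0.197 nm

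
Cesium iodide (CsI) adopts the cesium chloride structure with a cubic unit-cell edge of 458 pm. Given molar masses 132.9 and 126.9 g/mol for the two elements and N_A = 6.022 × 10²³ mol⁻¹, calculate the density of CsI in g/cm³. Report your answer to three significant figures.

The cesium chloride structure contains Z = 1 formula unit per cell; M(CsI) = 132.9 + 126.9 = 259.8 g/mol.
a³ = (4.580 × 10^-8 cm)³ = 9.607 × 10^-23 cm³.
ρ = 1 × 259.8 / (6.022 × 10²³ × 9.607 × 10^-23) = 4.491 g/cm³.

4.49 g/cm³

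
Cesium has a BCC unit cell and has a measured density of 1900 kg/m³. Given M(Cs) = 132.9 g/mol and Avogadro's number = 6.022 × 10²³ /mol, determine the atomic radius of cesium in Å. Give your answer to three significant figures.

2.66 Å

For a BCC cell (Z = 2), a³ = Z·M/(N_A·ρ) = 2 × 132.9 / (6.022 × 10²³ × 1.900) = 2.323 × 10^-22 cm³, so a = 6.147 × 10^-8 cm = 6.147 Å.
Atoms touch along the body diagonal, so √3·a = 4r, so r = 0.4330 × a = 2.66 Å.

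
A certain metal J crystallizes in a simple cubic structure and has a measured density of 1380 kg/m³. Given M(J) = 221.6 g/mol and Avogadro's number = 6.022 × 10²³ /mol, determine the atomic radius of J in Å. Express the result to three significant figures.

3.22 Å

For a simple cubic cell (Z = 1), a³ = Z·M/(N_A·ρ) = 1 × 221.6 / (6.022 × 10²³ × 1.380) = 2.667 × 10^-22 cm³, so a = 6.437 × 10^-8 cm = 6.437 Å.
Atoms touch along the cell edge, so a = 2r, so r = 0.5000 × a = 3.22 Å.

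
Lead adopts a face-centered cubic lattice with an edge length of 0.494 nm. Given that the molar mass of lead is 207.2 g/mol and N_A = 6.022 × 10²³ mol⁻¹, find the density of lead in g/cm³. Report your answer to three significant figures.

11.4 g/cm³

An FCC unit cell contains Z = 4 atoms.
Cell volume: a³ = (0.494 nm)³ = (4.940 × 10^-8 cm)³ = 1.206 × 10^-22 cm³.
ρ = Z·M/(N_A·a³) = 4 × 207.2 / (6.022 × 10²³ × 1.206 × 10^-22) = 11.42 g/cm³.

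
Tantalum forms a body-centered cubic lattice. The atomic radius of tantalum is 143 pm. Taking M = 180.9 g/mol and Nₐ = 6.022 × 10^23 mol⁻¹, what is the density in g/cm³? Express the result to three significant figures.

In a BCC lattice, atoms touch along the body diagonal, so √3·a = 4r, giving a = 330.2 pm = 3.302 × 10^-8 cm.
With Z = 2, ρ = Z·M/(N_A·a³) = 2 × 180.9 / (6.022 × 10²³ × 3.602 × 10^-23) = 16.68 g/cm³.

16.7 g/cm³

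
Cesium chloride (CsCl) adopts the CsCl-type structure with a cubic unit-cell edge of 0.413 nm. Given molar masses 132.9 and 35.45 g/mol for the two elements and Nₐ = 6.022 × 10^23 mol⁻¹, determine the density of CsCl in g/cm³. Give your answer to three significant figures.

3.97 g/cm³

The CsCl-type structure contains Z = 1 formula unit per cell; M(CsCl) = 132.9 + 35.45 = 168.35 g/mol.
a³ = (4.130 × 10^-8 cm)³ = 7.044 × 10^-23 cm³.
ρ = 1 × 168.35 / (6.022 × 10²³ × 7.044 × 10^-23) = 3.968 g/cm³.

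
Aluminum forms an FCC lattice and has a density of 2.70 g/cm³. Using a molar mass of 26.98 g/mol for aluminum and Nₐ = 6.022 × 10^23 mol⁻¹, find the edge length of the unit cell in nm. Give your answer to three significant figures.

0.405 nm

With Z = 4 atoms per FCC cell, a³ = Z·M/(N_A·ρ) = 4 × 26.98 / (6.022 × 10²³ × 2.700 g/cm³) = 6.637 × 10^-23 cm³.
a = (6.637 × 10^-23)^(1/3) = 4.049 × 10^-8 cm = 0.405 nm.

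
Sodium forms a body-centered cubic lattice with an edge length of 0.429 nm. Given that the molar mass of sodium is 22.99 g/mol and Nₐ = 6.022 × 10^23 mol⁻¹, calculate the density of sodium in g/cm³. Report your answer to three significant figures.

0.967 g/cm³

A BCC unit cell contains Z = 2 atoms.
Cell volume: a³ = (0.429 nm)³ = (4.290 × 10^-8 cm)³ = 7.895 × 10^-23 cm³.
ρ = Z·M/(N_A·a³) = 2 × 22.99 / (6.022 × 10²³ × 7.895 × 10^-23) = 0.9671 g/cm³.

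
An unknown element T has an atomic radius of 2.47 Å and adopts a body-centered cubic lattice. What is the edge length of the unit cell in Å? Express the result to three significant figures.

In a BCC lattice, atoms touch along the body diagonal, so √3·a = 4r.
a = 4r/√3 = 4 × 2.47 / 1.7321 = 5.70 Å.

5.70 Å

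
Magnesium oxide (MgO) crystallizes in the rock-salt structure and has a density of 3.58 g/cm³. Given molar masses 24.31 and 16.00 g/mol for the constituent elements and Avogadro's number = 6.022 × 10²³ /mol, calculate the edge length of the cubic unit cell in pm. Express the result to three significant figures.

421 pm

M(MgO) = 40.31 g/mol; Z = 4 formula units per cell.
a³ = Z·M/(N_A·ρ) = 4 × 40.31 / (6.022 × 10²³ × 3.58) = 7.479 × 10^-23 cm³, so a = 4.213 × 10^-8 cm = 421 pm.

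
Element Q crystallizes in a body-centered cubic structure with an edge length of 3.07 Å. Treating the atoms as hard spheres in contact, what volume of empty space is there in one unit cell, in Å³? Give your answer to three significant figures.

9.25 Å³

In a BCC lattice atoms touch along the body diagonal, so √3·a = 4r, so r = 0.4330a = 1.329 Å.
V_cell = a³ = 28.93 Å³; V_atoms = 2 × (4/3)πr³ = 19.68 Å³.
Empty space = 28.93 − 19.68 = 9.25 Å³.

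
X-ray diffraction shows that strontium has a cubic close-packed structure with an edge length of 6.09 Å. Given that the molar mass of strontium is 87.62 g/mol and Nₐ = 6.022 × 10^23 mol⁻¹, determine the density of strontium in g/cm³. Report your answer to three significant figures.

An FCC unit cell contains Z = 4 atoms.
Cell volume: a³ = (6.09 Å)³ = (6.090 × 10^-8 cm)³ = 2.259 × 10^-22 cm³.
ρ = Z·M/(N_A·a³) = 4 × 87.62 / (6.022 × 10²³ × 2.259 × 10^-22) = 2.577 g/cm³.

2.58 g/cm³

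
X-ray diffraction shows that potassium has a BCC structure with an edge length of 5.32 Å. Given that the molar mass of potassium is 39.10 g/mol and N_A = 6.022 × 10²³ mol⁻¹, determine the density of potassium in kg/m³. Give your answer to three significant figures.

862 kg/m³

A BCC unit cell contains Z = 2 atoms.
Cell volume: a³ = (5.32 Å)³ = (5.320 × 10^-8 cm)³ = 1.506 × 10^-22 cm³.
ρ = Z·M/(N_A·a³) = 2 × 39.10 / (6.022 × 10²³ × 1.506 × 10^-22) = 0.8624 g/cm³ = 862 kg/m³.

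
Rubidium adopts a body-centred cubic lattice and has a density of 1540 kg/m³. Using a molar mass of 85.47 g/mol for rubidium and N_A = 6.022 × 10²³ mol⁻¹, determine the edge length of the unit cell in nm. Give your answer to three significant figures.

With Z = 2 atoms per BCC cell, a³ = Z·M/(N_A·ρ) = 2 × 85.47 / (6.022 × 10²³ × 1.540 g/cm³) = 1.843 × 10^-22 cm³.
a = (1.843 × 10^-22)^(1/3) = 5.691 × 10^-8 cm = 0.569 nm.

0.569 nm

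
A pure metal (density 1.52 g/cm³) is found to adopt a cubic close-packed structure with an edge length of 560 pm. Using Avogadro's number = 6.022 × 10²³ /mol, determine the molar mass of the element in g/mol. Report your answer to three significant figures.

An FCC cell has Z = 4 atoms; a = 5.600 × 10^-8 cm.
M = ρ·N_A·a³/Z = 1.52 × 6.022 × 10²³ × 1.756 × 10^-22 / 4 = 40.2 g/mol.

40.2 g/mol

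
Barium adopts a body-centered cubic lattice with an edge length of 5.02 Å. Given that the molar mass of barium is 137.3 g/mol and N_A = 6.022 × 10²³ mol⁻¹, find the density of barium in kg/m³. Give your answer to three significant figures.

3600 kg/m³

A BCC unit cell contains Z = 2 atoms.
Cell volume: a³ = (5.02 Å)³ = (5.020 × 10^-8 cm)³ = 1.265 × 10^-22 cm³.
ρ = Z·M/(N_A·a³) = 2 × 137.3 / (6.022 × 10²³ × 1.265 × 10^-22) = 3.605 g/cm³ = 3600 kg/m³.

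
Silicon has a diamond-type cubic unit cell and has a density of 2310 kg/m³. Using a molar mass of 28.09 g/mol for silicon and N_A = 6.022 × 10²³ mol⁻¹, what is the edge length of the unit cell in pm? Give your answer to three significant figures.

With Z = 8 atoms per diamond cubic cell, a³ = Z·M/(N_A·ρ) = 8 × 28.09 / (6.022 × 10²³ × 2.310 g/cm³) = 1.615 × 10^-22 cm³.
a = (1.615 × 10^-22)^(1/3) = 5.446 × 10^-8 cm = 545 pm.

545 pm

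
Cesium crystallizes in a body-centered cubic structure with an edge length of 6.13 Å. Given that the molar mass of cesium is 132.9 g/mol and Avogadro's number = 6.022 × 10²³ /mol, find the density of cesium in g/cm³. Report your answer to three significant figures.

A BCC unit cell contains Z = 2 atoms.
Cell volume: a³ = (6.13 Å)³ = (6.130 × 10^-8 cm)³ = 2.303 × 10^-22 cm³.
ρ = Z·M/(N_A·a³) = 2 × 132.9 / (6.022 × 10²³ × 2.303 × 10^-22) = 1.916 g/cm³.

1.92 g/cm³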